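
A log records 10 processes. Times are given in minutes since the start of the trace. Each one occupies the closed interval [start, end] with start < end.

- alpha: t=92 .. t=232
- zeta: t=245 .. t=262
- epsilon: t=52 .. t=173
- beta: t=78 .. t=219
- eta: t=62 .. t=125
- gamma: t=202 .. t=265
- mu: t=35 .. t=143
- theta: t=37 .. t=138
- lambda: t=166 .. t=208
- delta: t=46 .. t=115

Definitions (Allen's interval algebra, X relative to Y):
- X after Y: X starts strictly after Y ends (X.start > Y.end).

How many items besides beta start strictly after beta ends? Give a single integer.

Target beta = [t=78, t=219].
alpha [t=92, t=232] → overlapped-by → no.
delta [t=46, t=115] → overlaps → no.
epsilon [t=52, t=173] → overlaps → no.
eta [t=62, t=125] → overlaps → no.
gamma [t=202, t=265] → overlapped-by → no.
lambda [t=166, t=208] → during → no.
mu [t=35, t=143] → overlaps → no.
theta [t=37, t=138] → overlaps → no.
zeta [t=245, t=262] → after → counts.
Total: 1.

1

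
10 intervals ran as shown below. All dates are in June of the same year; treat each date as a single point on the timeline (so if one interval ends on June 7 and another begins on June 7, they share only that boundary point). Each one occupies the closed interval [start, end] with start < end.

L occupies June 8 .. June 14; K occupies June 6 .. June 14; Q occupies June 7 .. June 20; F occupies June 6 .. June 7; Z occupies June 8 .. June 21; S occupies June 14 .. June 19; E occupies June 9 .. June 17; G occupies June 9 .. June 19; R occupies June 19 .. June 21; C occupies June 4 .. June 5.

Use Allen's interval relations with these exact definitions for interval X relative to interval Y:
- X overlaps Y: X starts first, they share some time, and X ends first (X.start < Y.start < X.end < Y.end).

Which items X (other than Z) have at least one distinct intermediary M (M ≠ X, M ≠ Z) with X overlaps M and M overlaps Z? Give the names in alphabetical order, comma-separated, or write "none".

Target Z = [June 8, June 21].
Intermediaries M with M overlaps Z: K, Q.
Via K — items with X overlaps K: none.
Via Q — items with X overlaps Q: K.
Union: K.

K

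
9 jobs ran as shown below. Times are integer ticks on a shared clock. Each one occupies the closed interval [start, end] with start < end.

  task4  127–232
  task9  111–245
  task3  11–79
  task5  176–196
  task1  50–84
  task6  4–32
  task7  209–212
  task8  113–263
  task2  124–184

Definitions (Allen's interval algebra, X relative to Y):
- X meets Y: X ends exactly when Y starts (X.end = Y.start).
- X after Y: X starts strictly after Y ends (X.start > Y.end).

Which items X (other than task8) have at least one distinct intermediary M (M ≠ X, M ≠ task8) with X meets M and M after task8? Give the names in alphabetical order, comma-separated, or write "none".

none

Target task8 = [113, 263].
Intermediaries M with M after task8: none.
Union: none.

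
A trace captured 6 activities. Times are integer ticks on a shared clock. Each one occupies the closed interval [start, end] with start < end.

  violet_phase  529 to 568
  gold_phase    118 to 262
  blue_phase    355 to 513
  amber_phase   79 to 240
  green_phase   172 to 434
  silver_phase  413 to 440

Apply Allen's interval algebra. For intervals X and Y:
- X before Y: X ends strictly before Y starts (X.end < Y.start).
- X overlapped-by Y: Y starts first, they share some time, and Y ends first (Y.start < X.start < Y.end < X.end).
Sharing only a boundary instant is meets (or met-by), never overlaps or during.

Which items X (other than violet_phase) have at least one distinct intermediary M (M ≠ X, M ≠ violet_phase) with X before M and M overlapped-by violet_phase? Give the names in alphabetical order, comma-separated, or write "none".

none

Target violet_phase = [529, 568].
Intermediaries M with M overlapped-by violet_phase: none.
Union: none.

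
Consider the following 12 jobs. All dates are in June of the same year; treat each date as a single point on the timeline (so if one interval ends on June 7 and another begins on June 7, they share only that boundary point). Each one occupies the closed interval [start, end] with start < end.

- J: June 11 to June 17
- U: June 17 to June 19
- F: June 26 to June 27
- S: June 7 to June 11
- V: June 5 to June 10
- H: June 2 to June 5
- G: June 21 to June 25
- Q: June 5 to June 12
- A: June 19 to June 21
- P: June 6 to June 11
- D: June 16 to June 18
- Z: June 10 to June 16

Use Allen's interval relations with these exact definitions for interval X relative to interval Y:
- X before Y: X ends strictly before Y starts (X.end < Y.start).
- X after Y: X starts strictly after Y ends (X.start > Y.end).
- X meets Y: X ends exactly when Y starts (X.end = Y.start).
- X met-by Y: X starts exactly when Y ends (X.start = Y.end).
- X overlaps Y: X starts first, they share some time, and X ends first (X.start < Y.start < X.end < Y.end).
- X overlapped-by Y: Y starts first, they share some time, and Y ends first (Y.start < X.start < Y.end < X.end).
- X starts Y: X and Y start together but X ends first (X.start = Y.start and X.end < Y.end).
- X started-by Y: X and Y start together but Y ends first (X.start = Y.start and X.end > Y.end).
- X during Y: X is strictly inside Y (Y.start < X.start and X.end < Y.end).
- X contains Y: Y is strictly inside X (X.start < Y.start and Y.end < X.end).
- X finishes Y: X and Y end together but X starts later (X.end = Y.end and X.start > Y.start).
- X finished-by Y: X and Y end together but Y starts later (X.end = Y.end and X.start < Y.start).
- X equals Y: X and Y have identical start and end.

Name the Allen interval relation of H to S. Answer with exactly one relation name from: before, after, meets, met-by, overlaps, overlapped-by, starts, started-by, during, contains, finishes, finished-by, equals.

before

H = [June 2, June 5]; S = [June 7, June 11].
Compare endpoints: H.start < S.start, H.start < S.end, H.end < S.start, H.end < S.end.
That pattern is 'before'.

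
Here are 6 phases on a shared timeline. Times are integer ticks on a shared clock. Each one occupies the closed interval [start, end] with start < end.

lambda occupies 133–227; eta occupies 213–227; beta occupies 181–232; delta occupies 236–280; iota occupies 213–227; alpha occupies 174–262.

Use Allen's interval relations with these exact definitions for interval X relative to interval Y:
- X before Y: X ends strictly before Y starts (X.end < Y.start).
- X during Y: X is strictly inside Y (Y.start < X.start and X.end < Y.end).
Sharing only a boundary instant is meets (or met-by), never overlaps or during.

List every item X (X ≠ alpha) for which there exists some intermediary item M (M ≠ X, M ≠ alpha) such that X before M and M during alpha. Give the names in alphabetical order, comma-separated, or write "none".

none

Target alpha = [174, 262].
Intermediaries M with M during alpha: beta, eta, iota.
Via beta — items with X before beta: none.
Via eta — items with X before eta: none.
Via iota — items with X before iota: none.
Union: none.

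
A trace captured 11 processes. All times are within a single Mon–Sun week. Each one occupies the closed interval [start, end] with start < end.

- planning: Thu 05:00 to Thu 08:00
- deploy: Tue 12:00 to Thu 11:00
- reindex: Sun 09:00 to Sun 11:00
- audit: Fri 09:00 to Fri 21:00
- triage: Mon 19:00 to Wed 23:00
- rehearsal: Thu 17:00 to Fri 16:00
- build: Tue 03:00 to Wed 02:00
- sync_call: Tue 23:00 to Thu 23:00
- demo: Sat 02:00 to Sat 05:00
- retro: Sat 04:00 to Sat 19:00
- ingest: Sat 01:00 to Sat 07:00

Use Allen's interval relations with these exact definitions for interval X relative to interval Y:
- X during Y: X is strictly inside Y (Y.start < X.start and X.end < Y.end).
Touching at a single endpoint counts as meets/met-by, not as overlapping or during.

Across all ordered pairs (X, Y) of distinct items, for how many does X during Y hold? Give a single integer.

4

Checking all 110 ordered pairs for relation 'during'; matching pairs in alphabetical order:
(build, triage): build during triage ✓
(demo, ingest): demo during ingest ✓
(planning, deploy): planning during deploy ✓
(planning, sync_call): planning during sync_call ✓
Count: 4.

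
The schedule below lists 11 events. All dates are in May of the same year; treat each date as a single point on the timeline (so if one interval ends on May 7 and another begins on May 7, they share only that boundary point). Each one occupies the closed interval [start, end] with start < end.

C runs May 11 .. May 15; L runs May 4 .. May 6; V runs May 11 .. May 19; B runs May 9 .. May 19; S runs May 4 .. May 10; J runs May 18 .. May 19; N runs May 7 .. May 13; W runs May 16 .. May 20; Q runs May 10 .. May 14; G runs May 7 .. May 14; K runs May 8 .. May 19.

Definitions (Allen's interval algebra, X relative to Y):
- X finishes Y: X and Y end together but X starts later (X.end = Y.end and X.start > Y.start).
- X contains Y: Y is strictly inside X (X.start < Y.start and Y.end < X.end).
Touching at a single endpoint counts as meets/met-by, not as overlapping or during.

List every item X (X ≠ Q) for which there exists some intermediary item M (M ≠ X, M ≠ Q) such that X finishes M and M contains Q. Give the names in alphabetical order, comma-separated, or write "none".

Target Q = [May 10, May 14].
Intermediaries M with M contains Q: B, K.
Via B — items with X finishes B: J, V.
Via K — items with X finishes K: B, J, V.
Union: B, J, V.

B, J, V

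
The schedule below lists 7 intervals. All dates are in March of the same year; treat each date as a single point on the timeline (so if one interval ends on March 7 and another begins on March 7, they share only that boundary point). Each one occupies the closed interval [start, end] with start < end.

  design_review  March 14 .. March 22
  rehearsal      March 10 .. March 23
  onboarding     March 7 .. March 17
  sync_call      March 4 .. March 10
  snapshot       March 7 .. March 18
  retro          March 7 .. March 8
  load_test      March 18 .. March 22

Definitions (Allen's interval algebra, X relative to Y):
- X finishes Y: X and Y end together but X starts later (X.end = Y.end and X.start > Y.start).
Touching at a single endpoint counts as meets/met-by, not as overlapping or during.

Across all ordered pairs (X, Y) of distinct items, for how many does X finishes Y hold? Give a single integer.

1

Checking all 42 ordered pairs for relation 'finishes'; matching pairs in alphabetical order:
(load_test, design_review): load_test finishes design_review ✓
Count: 1.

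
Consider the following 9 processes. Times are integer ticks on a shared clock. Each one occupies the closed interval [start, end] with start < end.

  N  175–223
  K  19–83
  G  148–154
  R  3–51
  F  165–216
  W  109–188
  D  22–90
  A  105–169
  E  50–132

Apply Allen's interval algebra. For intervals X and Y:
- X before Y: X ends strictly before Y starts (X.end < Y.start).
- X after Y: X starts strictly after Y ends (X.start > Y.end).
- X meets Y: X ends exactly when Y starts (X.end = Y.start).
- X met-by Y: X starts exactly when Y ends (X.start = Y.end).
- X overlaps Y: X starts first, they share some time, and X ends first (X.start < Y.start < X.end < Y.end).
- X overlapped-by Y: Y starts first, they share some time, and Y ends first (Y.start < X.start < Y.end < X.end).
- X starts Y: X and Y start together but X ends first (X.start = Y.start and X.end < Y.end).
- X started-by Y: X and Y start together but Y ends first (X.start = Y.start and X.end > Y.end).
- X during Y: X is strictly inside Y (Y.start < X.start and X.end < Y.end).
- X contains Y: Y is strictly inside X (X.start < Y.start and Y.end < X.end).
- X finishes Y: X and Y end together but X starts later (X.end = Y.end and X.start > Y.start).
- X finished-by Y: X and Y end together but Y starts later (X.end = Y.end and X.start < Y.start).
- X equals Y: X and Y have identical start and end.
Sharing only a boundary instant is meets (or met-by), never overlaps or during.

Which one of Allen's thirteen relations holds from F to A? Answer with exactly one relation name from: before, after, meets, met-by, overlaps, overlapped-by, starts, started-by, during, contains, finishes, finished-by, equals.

F = [165, 216]; A = [105, 169].
Compare endpoints: F.start > A.start, F.start < A.end, F.end > A.start, F.end > A.end.
That pattern is 'overlapped-by'.

overlapped-by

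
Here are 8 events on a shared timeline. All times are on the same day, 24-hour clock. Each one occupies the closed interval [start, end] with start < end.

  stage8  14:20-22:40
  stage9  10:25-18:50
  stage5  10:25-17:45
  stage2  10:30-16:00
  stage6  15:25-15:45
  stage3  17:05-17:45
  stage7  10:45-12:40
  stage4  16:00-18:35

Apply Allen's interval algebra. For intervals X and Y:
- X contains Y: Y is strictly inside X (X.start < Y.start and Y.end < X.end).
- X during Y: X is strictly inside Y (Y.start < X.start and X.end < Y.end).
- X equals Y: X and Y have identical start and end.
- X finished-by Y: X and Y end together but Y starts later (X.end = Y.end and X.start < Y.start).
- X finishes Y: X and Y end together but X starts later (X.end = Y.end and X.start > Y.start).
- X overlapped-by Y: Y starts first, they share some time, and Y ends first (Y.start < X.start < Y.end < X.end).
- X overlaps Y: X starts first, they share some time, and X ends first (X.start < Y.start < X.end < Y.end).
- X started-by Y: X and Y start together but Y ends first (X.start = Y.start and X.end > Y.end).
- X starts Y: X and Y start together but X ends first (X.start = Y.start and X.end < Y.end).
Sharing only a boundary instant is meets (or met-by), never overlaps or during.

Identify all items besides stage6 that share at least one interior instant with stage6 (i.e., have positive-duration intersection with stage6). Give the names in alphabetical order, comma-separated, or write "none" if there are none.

Target stage6 = [15:25, 15:45].
stage2 [10:30, 16:00] → contains → yes.
stage3 [17:05, 17:45] → after → no.
stage4 [16:00, 18:35] → after → no.
stage5 [10:25, 17:45] → contains → yes.
stage7 [10:45, 12:40] → before → no.
stage8 [14:20, 22:40] → contains → yes.
stage9 [10:25, 18:50] → contains → yes.
Result: stage2, stage5, stage8, stage9.

stage2, stage5, stage8, stage9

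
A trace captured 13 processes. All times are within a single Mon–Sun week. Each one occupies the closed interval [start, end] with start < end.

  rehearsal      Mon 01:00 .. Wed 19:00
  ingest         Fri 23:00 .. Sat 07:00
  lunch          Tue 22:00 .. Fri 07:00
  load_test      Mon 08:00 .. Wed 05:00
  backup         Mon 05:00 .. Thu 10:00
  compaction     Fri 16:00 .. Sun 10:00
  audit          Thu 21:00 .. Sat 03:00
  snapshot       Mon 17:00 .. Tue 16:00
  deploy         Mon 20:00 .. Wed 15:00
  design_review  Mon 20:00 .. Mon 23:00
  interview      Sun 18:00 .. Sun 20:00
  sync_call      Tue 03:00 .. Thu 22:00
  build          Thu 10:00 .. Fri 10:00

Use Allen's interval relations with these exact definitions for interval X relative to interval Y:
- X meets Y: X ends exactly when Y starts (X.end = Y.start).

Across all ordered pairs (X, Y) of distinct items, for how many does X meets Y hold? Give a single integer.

1

Checking all 156 ordered pairs for relation 'meets'; matching pairs in alphabetical order:
(backup, build): backup meets build ✓
Count: 1.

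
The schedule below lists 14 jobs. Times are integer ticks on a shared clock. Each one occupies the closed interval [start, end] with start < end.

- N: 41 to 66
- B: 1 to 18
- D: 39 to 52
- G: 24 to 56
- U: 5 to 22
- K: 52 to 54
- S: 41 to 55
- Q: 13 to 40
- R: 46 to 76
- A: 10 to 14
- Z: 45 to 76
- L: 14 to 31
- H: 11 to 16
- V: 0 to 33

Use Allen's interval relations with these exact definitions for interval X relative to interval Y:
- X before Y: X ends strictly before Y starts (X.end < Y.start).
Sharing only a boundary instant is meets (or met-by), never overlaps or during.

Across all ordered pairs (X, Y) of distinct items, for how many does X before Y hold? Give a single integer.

Checking all 182 ordered pairs for relation 'before'; matching pairs in alphabetical order:
(A, D): A before D ✓
(A, G): A before G ✓
(A, K): A before K ✓
(A, N): A before N ✓
(A, R): A before R ✓
(A, S): A before S ✓
(A, Z): A before Z ✓
(B, D): B before D ✓
(B, G): B before G ✓
(B, K): B before K ✓
(B, N): B before N ✓
(B, R): B before R ✓
(B, S): B before S ✓
(B, Z): B before Z ✓
(H, D): H before D ✓
(H, G): H before G ✓
(H, K): H before K ✓
(H, N): H before N ✓
(H, R): H before R ✓
(H, S): H before S ✓
(H, Z): H before Z ✓
(L, D): L before D ✓
(L, K): L before K ✓
(L, N): L before N ✓
... plus 21 further pairs not listed.
Count: 45.

45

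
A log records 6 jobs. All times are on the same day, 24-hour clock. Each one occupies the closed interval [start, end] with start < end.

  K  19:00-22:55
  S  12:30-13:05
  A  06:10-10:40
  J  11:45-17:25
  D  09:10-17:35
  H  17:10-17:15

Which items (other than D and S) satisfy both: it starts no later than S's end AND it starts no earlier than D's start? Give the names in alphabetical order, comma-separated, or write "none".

J

Conditions: its start is no later than S's end (X.start <= 13:05) AND its start is no earlier than D's start (X.start >= 09:10).
A: start 06:10 <= 13:05? ✓; start 06:10 >= 09:10? ✗ → no.
H: start 17:10 <= 13:05? ✗; start 17:10 >= 09:10? ✓ → no.
J: start 11:45 <= 13:05? ✓; start 11:45 >= 09:10? ✓ → yes.
K: start 19:00 <= 13:05? ✗; start 19:00 >= 09:10? ✓ → no.
Result: J.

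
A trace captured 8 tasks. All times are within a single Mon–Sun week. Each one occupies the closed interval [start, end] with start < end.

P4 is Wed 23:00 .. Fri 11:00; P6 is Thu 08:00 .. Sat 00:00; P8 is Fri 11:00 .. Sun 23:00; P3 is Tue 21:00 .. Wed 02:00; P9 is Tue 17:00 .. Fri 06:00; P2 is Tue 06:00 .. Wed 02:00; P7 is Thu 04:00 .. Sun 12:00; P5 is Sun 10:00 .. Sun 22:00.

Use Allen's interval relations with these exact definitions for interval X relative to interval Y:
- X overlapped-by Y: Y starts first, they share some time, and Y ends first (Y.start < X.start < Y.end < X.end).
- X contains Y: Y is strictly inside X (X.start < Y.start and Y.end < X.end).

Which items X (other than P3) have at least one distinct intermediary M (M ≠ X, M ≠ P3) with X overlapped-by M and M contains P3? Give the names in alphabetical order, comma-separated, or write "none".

Target P3 = [Tue 21:00, Wed 02:00].
Intermediaries M with M contains P3: P9.
Via P9 — items with X overlapped-by P9: P4, P6, P7.
Union: P4, P6, P7.

P4, P6, P7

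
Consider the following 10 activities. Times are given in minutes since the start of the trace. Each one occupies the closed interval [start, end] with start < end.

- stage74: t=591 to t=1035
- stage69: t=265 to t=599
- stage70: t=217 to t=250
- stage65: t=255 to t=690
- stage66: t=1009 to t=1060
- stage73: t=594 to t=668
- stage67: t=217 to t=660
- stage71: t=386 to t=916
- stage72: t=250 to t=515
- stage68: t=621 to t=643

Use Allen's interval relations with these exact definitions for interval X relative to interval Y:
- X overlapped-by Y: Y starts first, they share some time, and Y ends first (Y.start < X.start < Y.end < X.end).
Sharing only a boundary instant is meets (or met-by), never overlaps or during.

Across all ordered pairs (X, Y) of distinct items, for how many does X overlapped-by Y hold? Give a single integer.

14

Checking all 90 ordered pairs for relation 'overlapped-by'; matching pairs in alphabetical order:
(stage65, stage67): stage65 overlapped-by stage67 ✓
(stage65, stage72): stage65 overlapped-by stage72 ✓
(stage66, stage74): stage66 overlapped-by stage74 ✓
(stage69, stage72): stage69 overlapped-by stage72 ✓
(stage71, stage65): stage71 overlapped-by stage65 ✓
(stage71, stage67): stage71 overlapped-by stage67 ✓
(stage71, stage69): stage71 overlapped-by stage69 ✓
(stage71, stage72): stage71 overlapped-by stage72 ✓
(stage73, stage67): stage73 overlapped-by stage67 ✓
(stage73, stage69): stage73 overlapped-by stage69 ✓
(stage74, stage65): stage74 overlapped-by stage65 ✓
(stage74, stage67): stage74 overlapped-by stage67 ✓
(stage74, stage69): stage74 overlapped-by stage69 ✓
(stage74, stage71): stage74 overlapped-by stage71 ✓
Count: 14.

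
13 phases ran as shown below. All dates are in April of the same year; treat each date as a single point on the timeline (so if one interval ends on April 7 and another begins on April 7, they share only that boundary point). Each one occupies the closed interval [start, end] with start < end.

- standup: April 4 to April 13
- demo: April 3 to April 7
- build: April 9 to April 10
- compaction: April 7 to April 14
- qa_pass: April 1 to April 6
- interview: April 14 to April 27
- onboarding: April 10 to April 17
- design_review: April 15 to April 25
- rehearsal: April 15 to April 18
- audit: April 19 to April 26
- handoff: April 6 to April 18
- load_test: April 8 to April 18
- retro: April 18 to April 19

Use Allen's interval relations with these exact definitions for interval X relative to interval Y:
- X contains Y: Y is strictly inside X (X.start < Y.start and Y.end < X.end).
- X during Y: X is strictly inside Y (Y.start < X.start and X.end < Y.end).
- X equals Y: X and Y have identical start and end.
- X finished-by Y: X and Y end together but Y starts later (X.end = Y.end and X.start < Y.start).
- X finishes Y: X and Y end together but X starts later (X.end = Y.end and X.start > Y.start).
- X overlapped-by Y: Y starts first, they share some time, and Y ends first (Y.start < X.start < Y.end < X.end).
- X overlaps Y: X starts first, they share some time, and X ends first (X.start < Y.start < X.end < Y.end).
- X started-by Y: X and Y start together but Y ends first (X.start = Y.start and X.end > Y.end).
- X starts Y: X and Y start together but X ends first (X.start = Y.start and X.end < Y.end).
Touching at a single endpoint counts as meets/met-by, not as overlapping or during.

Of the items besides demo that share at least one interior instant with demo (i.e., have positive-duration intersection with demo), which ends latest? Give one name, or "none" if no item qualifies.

Target demo = [April 3, April 7].
audit [April 19, April 26] → after → excluded.
build [April 9, April 10] → after → excluded.
compaction [April 7, April 14] → met-by → excluded.
design_review [April 15, April 25] → after → excluded.
handoff [April 6, April 18] → overlapped-by → candidate.
interview [April 14, April 27] → after → excluded.
load_test [April 8, April 18] → after → excluded.
onboarding [April 10, April 17] → after → excluded.
qa_pass [April 1, April 6] → overlaps → candidate.
rehearsal [April 15, April 18] → after → excluded.
retro [April 18, April 19] → after → excluded.
standup [April 4, April 13] → overlapped-by → candidate.
Among candidates, latest end is April 18 → handoff.

handoff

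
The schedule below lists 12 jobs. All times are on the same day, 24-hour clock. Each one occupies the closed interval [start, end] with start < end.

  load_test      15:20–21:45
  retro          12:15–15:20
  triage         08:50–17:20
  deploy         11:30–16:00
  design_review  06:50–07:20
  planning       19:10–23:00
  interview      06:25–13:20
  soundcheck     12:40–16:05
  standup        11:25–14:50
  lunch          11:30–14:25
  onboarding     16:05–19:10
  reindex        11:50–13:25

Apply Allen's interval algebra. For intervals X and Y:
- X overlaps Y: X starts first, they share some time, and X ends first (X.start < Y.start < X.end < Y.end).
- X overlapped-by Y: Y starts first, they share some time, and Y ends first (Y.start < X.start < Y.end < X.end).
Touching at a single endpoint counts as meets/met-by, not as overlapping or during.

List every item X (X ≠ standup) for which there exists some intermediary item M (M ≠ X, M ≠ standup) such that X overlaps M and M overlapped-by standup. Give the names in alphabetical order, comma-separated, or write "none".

deploy, interview, lunch, reindex, retro

Target standup = [11:25, 14:50].
Intermediaries M with M overlapped-by standup: deploy, retro, soundcheck.
Via deploy — items with X overlaps deploy: interview.
Via retro — items with X overlaps retro: interview, lunch, reindex.
Via soundcheck — items with X overlaps soundcheck: deploy, interview, lunch, reindex, retro.
Union: deploy, interview, lunch, reindex, retro.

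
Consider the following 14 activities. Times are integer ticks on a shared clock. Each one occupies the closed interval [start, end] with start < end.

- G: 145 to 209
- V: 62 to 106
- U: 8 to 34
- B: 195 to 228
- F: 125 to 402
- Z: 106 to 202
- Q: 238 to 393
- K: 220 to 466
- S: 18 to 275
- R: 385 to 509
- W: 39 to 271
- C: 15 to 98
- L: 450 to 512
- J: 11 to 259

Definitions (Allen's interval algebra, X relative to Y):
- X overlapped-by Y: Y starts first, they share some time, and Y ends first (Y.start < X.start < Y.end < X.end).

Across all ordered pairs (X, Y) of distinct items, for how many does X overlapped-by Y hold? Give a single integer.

Checking all 182 ordered pairs for relation 'overlapped-by'; matching pairs in alphabetical order:
(B, G): B overlapped-by G ✓
(B, Z): B overlapped-by Z ✓
(C, U): C overlapped-by U ✓
(F, J): F overlapped-by J ✓
(F, S): F overlapped-by S ✓
(F, W): F overlapped-by W ✓
(F, Z): F overlapped-by Z ✓
(G, Z): G overlapped-by Z ✓
(J, U): J overlapped-by U ✓
(K, B): K overlapped-by B ✓
(K, F): K overlapped-by F ✓
(K, J): K overlapped-by J ✓
(K, S): K overlapped-by S ✓
(K, W): K overlapped-by W ✓
(L, K): L overlapped-by K ✓
(L, R): L overlapped-by R ✓
(Q, J): Q overlapped-by J ✓
(Q, S): Q overlapped-by S ✓
(Q, W): Q overlapped-by W ✓
(R, F): R overlapped-by F ✓
(R, K): R overlapped-by K ✓
(R, Q): R overlapped-by Q ✓
(S, C): S overlapped-by C ✓
(S, J): S overlapped-by J ✓
... plus 4 further pairs not listed.
Count: 28.

28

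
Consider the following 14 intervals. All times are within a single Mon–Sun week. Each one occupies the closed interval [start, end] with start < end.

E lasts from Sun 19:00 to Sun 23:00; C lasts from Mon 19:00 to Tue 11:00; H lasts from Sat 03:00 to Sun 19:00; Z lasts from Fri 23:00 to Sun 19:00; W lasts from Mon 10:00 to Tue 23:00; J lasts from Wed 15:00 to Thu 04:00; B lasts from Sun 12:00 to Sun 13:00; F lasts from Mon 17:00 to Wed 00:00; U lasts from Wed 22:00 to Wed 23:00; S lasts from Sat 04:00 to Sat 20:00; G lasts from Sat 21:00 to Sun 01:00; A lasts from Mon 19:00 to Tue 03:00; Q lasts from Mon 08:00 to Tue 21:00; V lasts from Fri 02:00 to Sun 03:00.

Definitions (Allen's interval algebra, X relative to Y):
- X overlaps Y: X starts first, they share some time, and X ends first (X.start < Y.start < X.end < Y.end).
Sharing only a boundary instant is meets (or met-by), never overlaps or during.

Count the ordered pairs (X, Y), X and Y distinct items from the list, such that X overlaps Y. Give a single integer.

Checking all 182 ordered pairs for relation 'overlaps'; matching pairs in alphabetical order:
(Q, F): Q overlaps F ✓
(Q, W): Q overlaps W ✓
(V, H): V overlaps H ✓
(V, Z): V overlaps Z ✓
(W, F): W overlaps F ✓
Count: 5.

5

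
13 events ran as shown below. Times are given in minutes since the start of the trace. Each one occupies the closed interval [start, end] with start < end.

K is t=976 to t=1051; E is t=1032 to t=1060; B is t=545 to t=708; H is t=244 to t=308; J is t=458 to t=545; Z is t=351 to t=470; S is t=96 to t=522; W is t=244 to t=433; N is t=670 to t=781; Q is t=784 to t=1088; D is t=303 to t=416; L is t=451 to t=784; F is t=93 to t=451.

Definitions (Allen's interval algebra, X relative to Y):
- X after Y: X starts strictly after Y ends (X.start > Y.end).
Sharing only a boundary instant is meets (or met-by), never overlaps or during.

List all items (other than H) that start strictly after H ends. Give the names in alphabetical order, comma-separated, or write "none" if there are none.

Target H = [t=244, t=308].
B [t=545, t=708] → after → yes.
D [t=303, t=416] → overlapped-by → no.
E [t=1032, t=1060] → after → yes.
F [t=93, t=451] → contains → no.
J [t=458, t=545] → after → yes.
K [t=976, t=1051] → after → yes.
L [t=451, t=784] → after → yes.
N [t=670, t=781] → after → yes.
Q [t=784, t=1088] → after → yes.
S [t=96, t=522] → contains → no.
W [t=244, t=433] → started-by → no.
Z [t=351, t=470] → after → yes.
Result: B, E, J, K, L, N, Q, Z.

B, E, J, K, L, N, Q, Z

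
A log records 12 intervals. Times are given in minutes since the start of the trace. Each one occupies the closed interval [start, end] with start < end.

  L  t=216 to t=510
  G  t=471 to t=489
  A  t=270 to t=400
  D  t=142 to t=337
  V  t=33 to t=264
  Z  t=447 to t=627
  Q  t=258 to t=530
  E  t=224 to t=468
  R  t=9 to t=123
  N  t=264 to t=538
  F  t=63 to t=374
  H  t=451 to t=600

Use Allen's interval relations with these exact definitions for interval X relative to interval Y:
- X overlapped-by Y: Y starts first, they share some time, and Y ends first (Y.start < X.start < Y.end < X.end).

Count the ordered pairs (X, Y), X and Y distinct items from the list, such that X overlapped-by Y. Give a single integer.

30

Checking all 132 ordered pairs for relation 'overlapped-by'; matching pairs in alphabetical order:
(A, D): A overlapped-by D ✓
(A, F): A overlapped-by F ✓
(D, V): D overlapped-by V ✓
(E, D): E overlapped-by D ✓
(E, F): E overlapped-by F ✓
(E, V): E overlapped-by V ✓
(F, R): F overlapped-by R ✓
(F, V): F overlapped-by V ✓
(H, E): H overlapped-by E ✓
(H, L): H overlapped-by L ✓
(H, N): H overlapped-by N ✓
(H, Q): H overlapped-by Q ✓
(L, D): L overlapped-by D ✓
(L, F): L overlapped-by F ✓
(L, V): L overlapped-by V ✓
(N, D): N overlapped-by D ✓
(N, E): N overlapped-by E ✓
(N, F): N overlapped-by F ✓
(N, L): N overlapped-by L ✓
(N, Q): N overlapped-by Q ✓
(Q, D): Q overlapped-by D ✓
(Q, E): Q overlapped-by E ✓
(Q, F): Q overlapped-by F ✓
(Q, L): Q overlapped-by L ✓
... plus 6 further pairs not listed.
Count: 30.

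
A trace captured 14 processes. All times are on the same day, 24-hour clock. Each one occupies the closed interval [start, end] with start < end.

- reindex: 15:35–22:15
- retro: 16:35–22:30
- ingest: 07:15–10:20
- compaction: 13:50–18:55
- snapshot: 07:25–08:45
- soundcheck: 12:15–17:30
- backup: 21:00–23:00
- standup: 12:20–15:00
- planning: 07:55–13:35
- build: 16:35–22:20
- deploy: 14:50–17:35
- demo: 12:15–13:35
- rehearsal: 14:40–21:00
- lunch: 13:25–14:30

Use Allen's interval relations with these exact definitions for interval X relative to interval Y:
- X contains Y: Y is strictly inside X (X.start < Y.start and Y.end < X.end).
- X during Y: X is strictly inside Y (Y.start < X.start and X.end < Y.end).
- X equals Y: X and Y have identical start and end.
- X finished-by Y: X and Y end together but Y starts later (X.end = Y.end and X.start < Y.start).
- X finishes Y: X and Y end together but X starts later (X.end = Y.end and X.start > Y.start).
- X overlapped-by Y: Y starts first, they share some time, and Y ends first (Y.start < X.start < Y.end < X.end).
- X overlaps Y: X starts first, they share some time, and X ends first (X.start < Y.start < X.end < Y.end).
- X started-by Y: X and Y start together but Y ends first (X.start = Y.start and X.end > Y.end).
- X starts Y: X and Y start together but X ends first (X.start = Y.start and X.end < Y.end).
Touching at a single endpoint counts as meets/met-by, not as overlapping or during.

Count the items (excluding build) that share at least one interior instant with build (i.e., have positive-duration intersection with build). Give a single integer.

Target build = [16:35, 22:20].
backup [21:00, 23:00] → overlapped-by → counts.
compaction [13:50, 18:55] → overlaps → counts.
demo [12:15, 13:35] → before → no.
deploy [14:50, 17:35] → overlaps → counts.
ingest [07:15, 10:20] → before → no.
lunch [13:25, 14:30] → before → no.
planning [07:55, 13:35] → before → no.
rehearsal [14:40, 21:00] → overlaps → counts.
reindex [15:35, 22:15] → overlaps → counts.
retro [16:35, 22:30] → started-by → counts.
snapshot [07:25, 08:45] → before → no.
soundcheck [12:15, 17:30] → overlaps → counts.
standup [12:20, 15:00] → before → no.
Total: 7.

7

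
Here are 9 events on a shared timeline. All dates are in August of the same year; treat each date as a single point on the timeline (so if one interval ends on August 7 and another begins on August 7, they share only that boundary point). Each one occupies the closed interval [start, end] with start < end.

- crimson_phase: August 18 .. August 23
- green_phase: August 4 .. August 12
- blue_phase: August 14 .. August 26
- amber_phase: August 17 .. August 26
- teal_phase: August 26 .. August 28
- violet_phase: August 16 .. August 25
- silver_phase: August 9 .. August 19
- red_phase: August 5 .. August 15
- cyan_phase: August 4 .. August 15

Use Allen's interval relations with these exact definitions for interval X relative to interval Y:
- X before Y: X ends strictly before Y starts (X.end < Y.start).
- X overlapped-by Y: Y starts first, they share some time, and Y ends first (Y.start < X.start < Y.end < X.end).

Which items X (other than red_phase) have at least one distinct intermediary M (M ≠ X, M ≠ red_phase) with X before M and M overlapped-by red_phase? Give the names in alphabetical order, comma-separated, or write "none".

green_phase

Target red_phase = [August 5, August 15].
Intermediaries M with M overlapped-by red_phase: blue_phase, silver_phase.
Via blue_phase — items with X before blue_phase: green_phase.
Via silver_phase — items with X before silver_phase: none.
Union: green_phase.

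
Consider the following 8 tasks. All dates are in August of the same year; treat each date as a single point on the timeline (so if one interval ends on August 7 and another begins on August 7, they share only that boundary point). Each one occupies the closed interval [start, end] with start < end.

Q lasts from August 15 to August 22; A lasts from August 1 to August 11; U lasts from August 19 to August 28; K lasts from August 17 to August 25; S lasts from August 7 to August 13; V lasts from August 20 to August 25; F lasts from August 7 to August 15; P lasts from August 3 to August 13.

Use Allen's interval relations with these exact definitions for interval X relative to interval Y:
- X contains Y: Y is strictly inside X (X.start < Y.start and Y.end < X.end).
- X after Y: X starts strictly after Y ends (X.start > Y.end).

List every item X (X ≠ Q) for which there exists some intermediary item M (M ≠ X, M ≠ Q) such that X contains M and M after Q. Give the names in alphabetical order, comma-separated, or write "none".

Target Q = [August 15, August 22].
Intermediaries M with M after Q: none.
Union: none.

none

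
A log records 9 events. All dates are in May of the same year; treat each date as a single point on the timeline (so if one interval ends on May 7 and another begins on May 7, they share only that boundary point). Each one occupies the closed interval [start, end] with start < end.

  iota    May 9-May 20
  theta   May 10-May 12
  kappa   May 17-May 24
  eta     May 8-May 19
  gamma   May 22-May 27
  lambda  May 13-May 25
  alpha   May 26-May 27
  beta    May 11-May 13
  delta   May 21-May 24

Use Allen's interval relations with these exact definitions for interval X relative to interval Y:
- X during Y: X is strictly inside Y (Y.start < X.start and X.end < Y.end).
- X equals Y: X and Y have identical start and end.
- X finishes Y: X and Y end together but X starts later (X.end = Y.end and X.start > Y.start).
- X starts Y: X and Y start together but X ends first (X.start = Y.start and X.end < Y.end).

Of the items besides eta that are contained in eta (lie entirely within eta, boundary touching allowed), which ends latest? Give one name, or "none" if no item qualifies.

Target eta = [May 8, May 19].
alpha [May 26, May 27] → after → excluded.
beta [May 11, May 13] → during → candidate.
delta [May 21, May 24] → after → excluded.
gamma [May 22, May 27] → after → excluded.
iota [May 9, May 20] → overlapped-by → excluded.
kappa [May 17, May 24] → overlapped-by → excluded.
lambda [May 13, May 25] → overlapped-by → excluded.
theta [May 10, May 12] → during → candidate.
Among candidates, latest end is May 13 → beta.

beta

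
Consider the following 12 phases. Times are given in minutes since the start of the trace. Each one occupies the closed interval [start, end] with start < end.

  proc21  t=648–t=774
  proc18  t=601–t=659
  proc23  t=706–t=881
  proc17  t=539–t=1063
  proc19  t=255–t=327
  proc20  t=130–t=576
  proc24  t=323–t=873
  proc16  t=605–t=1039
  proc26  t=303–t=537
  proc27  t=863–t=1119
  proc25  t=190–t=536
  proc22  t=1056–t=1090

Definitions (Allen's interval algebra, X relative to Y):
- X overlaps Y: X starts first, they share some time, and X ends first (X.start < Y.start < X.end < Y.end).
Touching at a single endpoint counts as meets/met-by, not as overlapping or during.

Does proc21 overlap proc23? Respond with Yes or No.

proc21 = [t=648, t=774], proc23 = [t=706, t=881].
Actual relation of proc21 to proc23: overlaps.
Asked whether 'overlaps' holds → Yes.

Yes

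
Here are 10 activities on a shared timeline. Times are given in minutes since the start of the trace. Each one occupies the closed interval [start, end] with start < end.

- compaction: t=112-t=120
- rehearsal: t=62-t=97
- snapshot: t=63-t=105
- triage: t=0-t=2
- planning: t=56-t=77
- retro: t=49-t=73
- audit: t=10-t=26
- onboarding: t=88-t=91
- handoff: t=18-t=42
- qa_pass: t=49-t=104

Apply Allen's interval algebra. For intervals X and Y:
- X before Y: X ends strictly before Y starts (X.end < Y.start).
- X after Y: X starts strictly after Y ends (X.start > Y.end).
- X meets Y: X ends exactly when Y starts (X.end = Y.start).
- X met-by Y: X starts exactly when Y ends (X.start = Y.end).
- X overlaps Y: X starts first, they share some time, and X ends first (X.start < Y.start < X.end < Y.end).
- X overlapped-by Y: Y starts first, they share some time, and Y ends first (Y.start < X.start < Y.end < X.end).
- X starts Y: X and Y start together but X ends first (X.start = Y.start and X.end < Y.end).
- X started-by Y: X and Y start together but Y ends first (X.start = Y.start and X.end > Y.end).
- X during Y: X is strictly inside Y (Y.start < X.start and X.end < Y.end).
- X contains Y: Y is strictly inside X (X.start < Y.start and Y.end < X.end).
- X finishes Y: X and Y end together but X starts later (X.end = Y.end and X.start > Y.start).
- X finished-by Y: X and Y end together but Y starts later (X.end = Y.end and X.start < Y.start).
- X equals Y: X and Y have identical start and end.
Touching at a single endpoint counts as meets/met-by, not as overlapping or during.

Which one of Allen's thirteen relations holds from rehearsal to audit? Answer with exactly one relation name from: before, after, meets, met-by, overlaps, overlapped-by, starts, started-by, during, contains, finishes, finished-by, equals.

rehearsal = [t=62, t=97]; audit = [t=10, t=26].
Compare endpoints: rehearsal.start > audit.start, rehearsal.start > audit.end, rehearsal.end > audit.start, rehearsal.end > audit.end.
That pattern is 'after'.

after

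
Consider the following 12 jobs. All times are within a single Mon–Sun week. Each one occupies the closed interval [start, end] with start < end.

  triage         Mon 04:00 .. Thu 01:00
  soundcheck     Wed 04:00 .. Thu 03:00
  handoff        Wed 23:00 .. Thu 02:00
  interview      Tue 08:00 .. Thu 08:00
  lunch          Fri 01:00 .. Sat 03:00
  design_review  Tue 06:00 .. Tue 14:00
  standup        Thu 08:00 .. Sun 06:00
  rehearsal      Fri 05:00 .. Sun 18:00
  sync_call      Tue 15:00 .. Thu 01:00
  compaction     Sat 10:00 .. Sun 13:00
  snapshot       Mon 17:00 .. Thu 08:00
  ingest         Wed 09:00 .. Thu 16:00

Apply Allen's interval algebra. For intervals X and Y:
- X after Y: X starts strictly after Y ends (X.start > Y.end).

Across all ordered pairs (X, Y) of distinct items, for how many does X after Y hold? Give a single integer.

Checking all 132 ordered pairs for relation 'after'; matching pairs in alphabetical order:
(compaction, design_review): compaction after design_review ✓
(compaction, handoff): compaction after handoff ✓
(compaction, ingest): compaction after ingest ✓
(compaction, interview): compaction after interview ✓
(compaction, lunch): compaction after lunch ✓
(compaction, snapshot): compaction after snapshot ✓
(compaction, soundcheck): compaction after soundcheck ✓
(compaction, sync_call): compaction after sync_call ✓
(compaction, triage): compaction after triage ✓
(handoff, design_review): handoff after design_review ✓
(ingest, design_review): ingest after design_review ✓
(lunch, design_review): lunch after design_review ✓
(lunch, handoff): lunch after handoff ✓
(lunch, ingest): lunch after ingest ✓
(lunch, interview): lunch after interview ✓
(lunch, snapshot): lunch after snapshot ✓
(lunch, soundcheck): lunch after soundcheck ✓
(lunch, sync_call): lunch after sync_call ✓
(lunch, triage): lunch after triage ✓
(rehearsal, design_review): rehearsal after design_review ✓
(rehearsal, handoff): rehearsal after handoff ✓
(rehearsal, ingest): rehearsal after ingest ✓
(rehearsal, interview): rehearsal after interview ✓
(rehearsal, snapshot): rehearsal after snapshot ✓
... plus 10 further pairs not listed.
Count: 34.

34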